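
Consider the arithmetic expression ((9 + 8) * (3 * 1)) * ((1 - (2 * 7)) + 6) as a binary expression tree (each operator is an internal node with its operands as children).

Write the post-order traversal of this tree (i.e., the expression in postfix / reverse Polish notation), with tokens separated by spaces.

Post-order on an expression tree gives postfix notation: for each operator, emit left operand, right operand, then the operator.

9 8 + 3 1 * * 1 2 7 * - 6 + *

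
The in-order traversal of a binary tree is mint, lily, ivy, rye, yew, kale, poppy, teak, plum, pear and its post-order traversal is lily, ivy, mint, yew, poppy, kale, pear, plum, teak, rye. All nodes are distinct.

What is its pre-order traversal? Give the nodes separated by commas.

rye, mint, ivy, lily, teak, kale, yew, poppy, plum, pear

The last element of post-order is the root; it splits in-order into left and right subtrees.
Root rye: left subtree has 3 nodes {mint, lily, ivy}, right has 6 {yew, kale, poppy, teak, plum, pear}.
  Root mint: left subtree has 0 nodes { }, right has 2 {lily, ivy}.
    Root ivy: left subtree has 1 node {lily}, right has 0 { }.
  Root teak: left subtree has 3 nodes {yew, kale, poppy}, right has 2 {plum, pear}.
    Root kale: left subtree has 1 node {yew}, right has 1 {poppy}.
    Root plum: left subtree has 0 nodes { }, right has 1 {pear}.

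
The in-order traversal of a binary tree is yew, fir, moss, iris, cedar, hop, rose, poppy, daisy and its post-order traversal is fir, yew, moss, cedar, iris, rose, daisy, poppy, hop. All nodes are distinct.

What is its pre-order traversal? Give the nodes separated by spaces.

hop iris moss yew fir cedar poppy rose daisy

The last element of post-order is the root; it splits in-order into left and right subtrees.
Root hop: left subtree has 5 nodes {yew, fir, moss, iris, cedar}, right has 3 {rose, poppy, daisy}.
  Root iris: left subtree has 3 nodes {yew, fir, moss}, right has 1 {cedar}.
    Root moss: left subtree has 2 nodes {yew, fir}, right has 0 { }.
      Root yew: left subtree has 0 nodes { }, right has 1 {fir}.
  Root poppy: left subtree has 1 node {rose}, right has 1 {daisy}.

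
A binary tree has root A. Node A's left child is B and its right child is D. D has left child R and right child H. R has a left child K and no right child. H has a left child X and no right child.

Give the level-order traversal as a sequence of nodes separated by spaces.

A B D R H K X

Level-order visits nodes level by level from the root, left to right within each level.
Level 0: A
Level 1: B, D
Level 2: R, H
Level 3: K, X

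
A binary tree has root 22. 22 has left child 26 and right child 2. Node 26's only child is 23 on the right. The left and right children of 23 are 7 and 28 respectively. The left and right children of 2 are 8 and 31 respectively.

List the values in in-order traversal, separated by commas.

26, 7, 23, 28, 22, 8, 2, 31

In-order visits the left subtree, then the node, then the right subtree.
At 22: go left to 26.
  At 26: no left child.
  Visit 26.
  At 26: go right to 23.
    At 23: go left to 7.
      7 is a leaf — visit 7.
    Visit 23.
    At 23: go right to 28.
      28 is a leaf — visit 28.
Visit 22.
At 22: go right to 2.
  At 2: go left to 8.
    8 is a leaf — visit 8.
  Visit 2.
  At 2: go right to 31.
    31 is a leaf — visit 31.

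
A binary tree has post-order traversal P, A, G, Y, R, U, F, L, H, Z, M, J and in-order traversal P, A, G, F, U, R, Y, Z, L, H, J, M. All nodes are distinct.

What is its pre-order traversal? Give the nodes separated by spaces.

J Z F G A P U R Y H L M

The last element of post-order is the root; it splits in-order into left and right subtrees.
Root J: left subtree has 10 nodes {P, A, G, F, U, R, Y, Z, L, H}, right has 1 {M}.
  Root Z: left subtree has 7 nodes {P, A, G, F, U, R, Y}, right has 2 {L, H}.
    Root F: left subtree has 3 nodes {P, A, G}, right has 3 {U, R, Y}.
      Root G: left subtree has 2 nodes {P, A}, right has 0 { }.
        Root A: left subtree has 1 node {P}, right has 0 { }.
      Root U: left subtree has 0 nodes { }, right has 2 {R, Y}.
        Root R: left subtree has 0 nodes { }, right has 1 {Y}.
    Root H: left subtree has 1 node {L}, right has 0 { }.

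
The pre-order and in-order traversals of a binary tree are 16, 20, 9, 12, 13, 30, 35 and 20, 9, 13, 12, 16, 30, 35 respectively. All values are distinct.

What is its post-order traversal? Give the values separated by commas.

13, 12, 9, 20, 35, 30, 16

The first element of pre-order is the root; it splits in-order into left and right subtrees.
Root 16: left subtree has 4 nodes {20, 9, 13, 12}, right has 2 {30, 35}.
  Root 20: left subtree has 0 nodes { }, right has 3 {9, 13, 12}.
    Root 9: left subtree has 0 nodes { }, right has 2 {13, 12}.
      Root 12: left subtree has 1 node {13}, right has 0 { }.
  Root 30: left subtree has 0 nodes { }, right has 1 {35}.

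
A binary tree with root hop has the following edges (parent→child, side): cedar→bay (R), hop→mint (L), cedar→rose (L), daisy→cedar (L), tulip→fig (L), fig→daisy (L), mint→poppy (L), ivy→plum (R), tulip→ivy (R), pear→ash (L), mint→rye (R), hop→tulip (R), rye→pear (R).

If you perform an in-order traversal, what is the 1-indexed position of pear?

5

In-order visits the left subtree, then the node, then the right subtree.
At hop: go left to mint.
  At mint: go left to poppy.
    poppy is a leaf — visit poppy.
  Visit mint.
  At mint: go right to rye.
    At rye: no left child.
    Visit rye.
    At rye: go right to pear.
      At pear: go left to ash.
        ash is a leaf — visit ash.
      Visit pear.
      At pear: no right child.
Visit hop.
At hop: go right to tulip.
  At tulip: go left to fig.
    At fig: go left to daisy.
      At daisy: go left to cedar.
        At cedar: go left to rose.
          rose is a leaf — visit rose.
        Visit cedar.
        At cedar: go right to bay.
          bay is a leaf — visit bay.
      Visit daisy.
      At daisy: no right child.
    Visit fig.
    At fig: no right child.
  Visit tulip.
  At tulip: go right to ivy.
    At ivy: no left child.
    Visit ivy.
    At ivy: go right to plum.
      plum is a leaf — visit plum.
Full in-order sequence: poppy, mint, rye, ash, pear, hop, rose, cedar, bay, daisy, fig, tulip, ivy, plum.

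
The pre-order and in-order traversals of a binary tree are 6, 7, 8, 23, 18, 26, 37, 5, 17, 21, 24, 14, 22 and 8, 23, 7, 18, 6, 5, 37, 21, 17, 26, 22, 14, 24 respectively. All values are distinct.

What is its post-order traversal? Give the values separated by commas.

23, 8, 18, 7, 5, 21, 17, 37, 22, 14, 24, 26, 6

The first element of pre-order is the root; it splits in-order into left and right subtrees.
Root 6: left subtree has 4 nodes {8, 23, 7, 18}, right has 8 {5, 37, 21, 17, 26, 22, 14, 24}.
  Root 7: left subtree has 2 nodes {8, 23}, right has 1 {18}.
    Root 8: left subtree has 0 nodes { }, right has 1 {23}.
  Root 26: left subtree has 4 nodes {5, 37, 21, 17}, right has 3 {22, 14, 24}.
    Root 37: left subtree has 1 node {5}, right has 2 {21, 17}.
      Root 17: left subtree has 1 node {21}, right has 0 { }.
    Root 24: left subtree has 2 nodes {22, 14}, right has 0 { }.
      Root 14: left subtree has 1 node {22}, right has 0 { }.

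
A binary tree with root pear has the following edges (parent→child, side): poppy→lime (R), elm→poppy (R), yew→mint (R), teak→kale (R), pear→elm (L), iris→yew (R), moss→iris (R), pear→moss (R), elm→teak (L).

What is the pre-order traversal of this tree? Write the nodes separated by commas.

pear, elm, teak, kale, poppy, lime, moss, iris, yew, mint

Pre-order visits the node, then its left subtree, then its right subtree.
Visit pear.
At pear: go left to elm.
  Visit elm.
  At elm: go left to teak.
    Visit teak.
    At teak: no left child.
    At teak: go right to kale.
      kale is a leaf — visit kale.
  At elm: go right to poppy.
    Visit poppy.
    At poppy: no left child.
    At poppy: go right to lime.
      lime is a leaf — visit lime.
At pear: go right to moss.
  Visit moss.
  At moss: no left child.
  At moss: go right to iris.
    Visit iris.
    At iris: no left child.
    At iris: go right to yew.
      Visit yew.
      At yew: no left child.
      At yew: go right to mint.
        mint is a leaf — visit mint.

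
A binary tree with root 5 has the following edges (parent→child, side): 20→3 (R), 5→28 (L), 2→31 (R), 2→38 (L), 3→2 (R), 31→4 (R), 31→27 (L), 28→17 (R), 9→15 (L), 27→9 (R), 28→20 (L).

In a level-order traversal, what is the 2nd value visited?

Level-order visits nodes level by level from the root, left to right within each level.
Level 0: 5
Level 1: 28
Level 2: 20, 17
Level 3: 3
Level 4: 2
Level 5: 38, 31
Level 6: 27, 4
Level 7: 9
Level 8: 15
Full level-order sequence: 5, 28, 20, 17, 3, 2, 38, 31, 27, 4, 9, 15.

28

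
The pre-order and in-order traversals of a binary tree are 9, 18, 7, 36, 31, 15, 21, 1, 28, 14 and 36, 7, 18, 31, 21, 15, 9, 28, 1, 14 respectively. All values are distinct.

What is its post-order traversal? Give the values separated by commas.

36, 7, 21, 15, 31, 18, 28, 14, 1, 9

The first element of pre-order is the root; it splits in-order into left and right subtrees.
Root 9: left subtree has 6 nodes {36, 7, 18, 31, 21, 15}, right has 3 {28, 1, 14}.
  Root 18: left subtree has 2 nodes {36, 7}, right has 3 {31, 21, 15}.
    Root 7: left subtree has 1 node {36}, right has 0 { }.
    Root 31: left subtree has 0 nodes { }, right has 2 {21, 15}.
      Root 15: left subtree has 1 node {21}, right has 0 { }.
  Root 1: left subtree has 1 node {28}, right has 1 {14}.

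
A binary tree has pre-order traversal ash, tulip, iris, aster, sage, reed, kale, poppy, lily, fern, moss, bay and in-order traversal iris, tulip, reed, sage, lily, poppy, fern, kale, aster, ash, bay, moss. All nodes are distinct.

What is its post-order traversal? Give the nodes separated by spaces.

The first element of pre-order is the root; it splits in-order into left and right subtrees.
Root ash: left subtree has 9 nodes {iris, tulip, reed, sage, lily, poppy, fern, kale, aster}, right has 2 {bay, moss}.
  Root tulip: left subtree has 1 node {iris}, right has 7 {reed, sage, lily, poppy, fern, kale, aster}.
    Root aster: left subtree has 6 nodes {reed, sage, lily, poppy, fern, kale}, right has 0 { }.
      Root sage: left subtree has 1 node {reed}, right has 4 {lily, poppy, fern, kale}.
        Root kale: left subtree has 3 nodes {lily, poppy, fern}, right has 0 { }.
          Root poppy: left subtree has 1 node {lily}, right has 1 {fern}.
  Root moss: left subtree has 1 node {bay}, right has 0 { }.

iris reed lily fern poppy kale sage aster tulip bay moss ash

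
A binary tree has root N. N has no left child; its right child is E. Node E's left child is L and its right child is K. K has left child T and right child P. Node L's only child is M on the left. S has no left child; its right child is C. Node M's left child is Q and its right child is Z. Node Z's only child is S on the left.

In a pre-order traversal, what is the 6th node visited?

Pre-order visits the node, then its left subtree, then its right subtree.
Visit N.
At N: no left child.
At N: go right to E.
  Visit E.
  At E: go left to L.
    Visit L.
    At L: go left to M.
      Visit M.
      At M: go left to Q.
        Q is a leaf — visit Q.
      At M: go right to Z.
        Visit Z.
        At Z: go left to S.
          Visit S.
          At S: no left child.
          At S: go right to C.
            C is a leaf — visit C.
        At Z: no right child.
    At L: no right child.
  At E: go right to K.
    Visit K.
    At K: go left to T.
      T is a leaf — visit T.
    At K: go right to P.
      P is a leaf — visit P.
Full pre-order sequence: N, E, L, M, Q, Z, S, C, K, T, P.

Z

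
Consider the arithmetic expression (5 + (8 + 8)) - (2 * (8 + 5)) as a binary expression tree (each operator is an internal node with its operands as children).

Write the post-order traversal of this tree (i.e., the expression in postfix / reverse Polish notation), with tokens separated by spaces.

Post-order on an expression tree gives postfix notation: for each operator, emit left operand, right operand, then the operator.

5 8 8 + + 2 8 5 + * -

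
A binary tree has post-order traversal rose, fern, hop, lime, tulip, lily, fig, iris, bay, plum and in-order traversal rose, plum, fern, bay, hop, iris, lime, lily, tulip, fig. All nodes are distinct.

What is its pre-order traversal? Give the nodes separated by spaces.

plum rose bay fern iris hop fig lily lime tulip

The last element of post-order is the root; it splits in-order into left and right subtrees.
Root plum: left subtree has 1 node {rose}, right has 8 {fern, bay, hop, iris, lime, lily, tulip, fig}.
  Root bay: left subtree has 1 node {fern}, right has 6 {hop, iris, lime, lily, tulip, fig}.
    Root iris: left subtree has 1 node {hop}, right has 4 {lime, lily, tulip, fig}.
      Root fig: left subtree has 3 nodes {lime, lily, tulip}, right has 0 { }.
        Root lily: left subtree has 1 node {lime}, right has 1 {tulip}.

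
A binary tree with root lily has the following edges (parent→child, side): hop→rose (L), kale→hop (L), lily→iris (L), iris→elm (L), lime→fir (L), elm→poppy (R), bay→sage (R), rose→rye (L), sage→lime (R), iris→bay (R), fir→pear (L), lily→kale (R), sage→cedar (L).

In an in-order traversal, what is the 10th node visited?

lily

In-order visits the left subtree, then the node, then the right subtree.
At lily: go left to iris.
  At iris: go left to elm.
    At elm: no left child.
    Visit elm.
    At elm: go right to poppy.
      poppy is a leaf — visit poppy.
  Visit iris.
  At iris: go right to bay.
    At bay: no left child.
    Visit bay.
    At bay: go right to sage.
      At sage: go left to cedar.
        cedar is a leaf — visit cedar.
      Visit sage.
      At sage: go right to lime.
        At lime: go left to fir.
          At fir: go left to pear.
            pear is a leaf — visit pear.
          Visit fir.
          At fir: no right child.
        Visit lime.
        At lime: no right child.
Visit lily.
At lily: go right to kale.
  At kale: go left to hop.
    At hop: go left to rose.
      At rose: go left to rye.
        rye is a leaf — visit rye.
      Visit rose.
      At rose: no right child.
    Visit hop.
    At hop: no right child.
  Visit kale.
  At kale: no right child.
Full in-order sequence: elm, poppy, iris, bay, cedar, sage, pear, fir, lime, lily, rye, rose, hop, kale.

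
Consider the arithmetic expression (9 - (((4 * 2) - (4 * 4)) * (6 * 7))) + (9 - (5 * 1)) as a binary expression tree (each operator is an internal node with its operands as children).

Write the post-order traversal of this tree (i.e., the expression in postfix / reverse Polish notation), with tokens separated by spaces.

Post-order on an expression tree gives postfix notation: for each operator, emit left operand, right operand, then the operator.

9 4 2 * 4 4 * - 6 7 * * - 9 5 1 * - +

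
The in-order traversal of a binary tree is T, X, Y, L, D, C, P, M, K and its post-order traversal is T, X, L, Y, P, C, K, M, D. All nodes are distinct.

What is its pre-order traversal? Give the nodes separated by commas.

D, Y, X, T, L, M, C, P, K

The last element of post-order is the root; it splits in-order into left and right subtrees.
Root D: left subtree has 4 nodes {T, X, Y, L}, right has 4 {C, P, M, K}.
  Root Y: left subtree has 2 nodes {T, X}, right has 1 {L}.
    Root X: left subtree has 1 node {T}, right has 0 { }.
  Root M: left subtree has 2 nodes {C, P}, right has 1 {K}.
    Root C: left subtree has 0 nodes { }, right has 1 {P}.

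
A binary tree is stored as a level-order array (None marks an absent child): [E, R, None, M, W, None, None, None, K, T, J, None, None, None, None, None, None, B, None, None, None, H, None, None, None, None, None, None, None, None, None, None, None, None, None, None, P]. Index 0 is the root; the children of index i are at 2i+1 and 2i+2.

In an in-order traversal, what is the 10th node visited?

In-order visits the left subtree, then the node, then the right subtree.
At E: go left to R.
  At R: go left to M.
    At M: no left child.
    Visit M.
    At M: go right to K.
      At K: go left to B.
        At B: no left child.
        Visit B.
        At B: go right to P.
          P is a leaf — visit P.
      Visit K.
      At K: no right child.
  Visit R.
  At R: go right to W.
    At W: go left to T.
      T is a leaf — visit T.
    Visit W.
    At W: go right to J.
      At J: go left to H.
        H is a leaf — visit H.
      Visit J.
      At J: no right child.
Visit E.
At E: no right child.
Full in-order sequence: M, B, P, K, R, T, W, H, J, E.

E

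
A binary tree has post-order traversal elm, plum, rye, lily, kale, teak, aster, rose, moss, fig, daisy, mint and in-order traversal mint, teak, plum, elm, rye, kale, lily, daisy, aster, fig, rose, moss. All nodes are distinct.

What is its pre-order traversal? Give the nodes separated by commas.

mint, daisy, teak, kale, rye, plum, elm, lily, fig, aster, moss, rose

The last element of post-order is the root; it splits in-order into left and right subtrees.
Root mint: left subtree has 0 nodes { }, right has 11 {teak, plum, elm, rye, kale, lily, daisy, aster, fig, rose, moss}.
  Root daisy: left subtree has 6 nodes {teak, plum, elm, rye, kale, lily}, right has 4 {aster, fig, rose, moss}.
    Root teak: left subtree has 0 nodes { }, right has 5 {plum, elm, rye, kale, lily}.
      Root kale: left subtree has 3 nodes {plum, elm, rye}, right has 1 {lily}.
        Root rye: left subtree has 2 nodes {plum, elm}, right has 0 { }.
          Root plum: left subtree has 0 nodes { }, right has 1 {elm}.
    Root fig: left subtree has 1 node {aster}, right has 2 {rose, moss}.
      Root moss: left subtree has 1 node {rose}, right has 0 { }.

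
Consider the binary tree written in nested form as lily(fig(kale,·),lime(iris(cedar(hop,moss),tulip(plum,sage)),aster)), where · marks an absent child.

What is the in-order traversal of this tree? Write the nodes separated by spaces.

In-order visits the left subtree, then the node, then the right subtree.
At lily: go left to fig.
  At fig: go left to kale.
    kale is a leaf — visit kale.
  Visit fig.
  At fig: no right child.
Visit lily.
At lily: go right to lime.
  At lime: go left to iris.
    At iris: go left to cedar.
      At cedar: go left to hop.
        hop is a leaf — visit hop.
      Visit cedar.
      At cedar: go right to moss.
        moss is a leaf — visit moss.
    Visit iris.
    At iris: go right to tulip.
      At tulip: go left to plum.
        plum is a leaf — visit plum.
      Visit tulip.
      At tulip: go right to sage.
        sage is a leaf — visit sage.
  Visit lime.
  At lime: go right to aster.
    aster is a leaf — visit aster.

kale fig lily hop cedar moss iris plum tulip sage lime aster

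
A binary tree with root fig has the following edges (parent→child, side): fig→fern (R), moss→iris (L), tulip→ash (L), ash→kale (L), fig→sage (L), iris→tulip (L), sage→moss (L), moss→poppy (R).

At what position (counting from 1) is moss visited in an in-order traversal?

5

In-order visits the left subtree, then the node, then the right subtree.
At fig: go left to sage.
  At sage: go left to moss.
    At moss: go left to iris.
      At iris: go left to tulip.
        At tulip: go left to ash.
          At ash: go left to kale.
            kale is a leaf — visit kale.
          Visit ash.
          At ash: no right child.
        Visit tulip.
        At tulip: no right child.
      Visit iris.
      At iris: no right child.
    Visit moss.
    At moss: go right to poppy.
      poppy is a leaf — visit poppy.
  Visit sage.
  At sage: no right child.
Visit fig.
At fig: go right to fern.
  fern is a leaf — visit fern.
Full in-order sequence: kale, ash, tulip, iris, moss, poppy, sage, fig, fern.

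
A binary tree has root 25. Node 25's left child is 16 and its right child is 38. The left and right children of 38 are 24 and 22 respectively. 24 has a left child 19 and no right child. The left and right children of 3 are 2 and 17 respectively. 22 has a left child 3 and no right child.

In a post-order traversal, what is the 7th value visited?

22

Post-order visits the left subtree, then the right subtree, then the node.
At 25: go left to 16.
  16 is a leaf — visit 16.
At 25: go right to 38.
  At 38: go left to 24.
    At 24: go left to 19.
      19 is a leaf — visit 19.
    At 24: no right child.
    Visit 24.
  At 38: go right to 22.
    At 22: go left to 3.
      At 3: go left to 2.
        2 is a leaf — visit 2.
      At 3: go right to 17.
        17 is a leaf — visit 17.
      Visit 3.
    At 22: no right child.
    Visit 22.
  Visit 38.
Visit 25.
Full post-order sequence: 16, 19, 24, 2, 17, 3, 22, 38, 25.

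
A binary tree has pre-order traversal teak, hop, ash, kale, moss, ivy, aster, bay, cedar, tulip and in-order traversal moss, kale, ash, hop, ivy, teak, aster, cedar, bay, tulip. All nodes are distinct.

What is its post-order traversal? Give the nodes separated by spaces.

The first element of pre-order is the root; it splits in-order into left and right subtrees.
Root teak: left subtree has 5 nodes {moss, kale, ash, hop, ivy}, right has 4 {aster, cedar, bay, tulip}.
  Root hop: left subtree has 3 nodes {moss, kale, ash}, right has 1 {ivy}.
    Root ash: left subtree has 2 nodes {moss, kale}, right has 0 { }.
      Root kale: left subtree has 1 node {moss}, right has 0 { }.
  Root aster: left subtree has 0 nodes { }, right has 3 {cedar, bay, tulip}.
    Root bay: left subtree has 1 node {cedar}, right has 1 {tulip}.

moss kale ash ivy hop cedar tulip bay aster teak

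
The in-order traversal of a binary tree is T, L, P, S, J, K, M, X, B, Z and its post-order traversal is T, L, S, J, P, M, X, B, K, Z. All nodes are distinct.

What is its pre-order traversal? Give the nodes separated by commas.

The last element of post-order is the root; it splits in-order into left and right subtrees.
Root Z: left subtree has 9 nodes {T, L, P, S, J, K, M, X, B}, right has 0 { }.
  Root K: left subtree has 5 nodes {T, L, P, S, J}, right has 3 {M, X, B}.
    Root P: left subtree has 2 nodes {T, L}, right has 2 {S, J}.
      Root L: left subtree has 1 node {T}, right has 0 { }.
      Root J: left subtree has 1 node {S}, right has 0 { }.
    Root B: left subtree has 2 nodes {M, X}, right has 0 { }.
      Root X: left subtree has 1 node {M}, right has 0 { }.

Z, K, P, L, T, J, S, B, X, M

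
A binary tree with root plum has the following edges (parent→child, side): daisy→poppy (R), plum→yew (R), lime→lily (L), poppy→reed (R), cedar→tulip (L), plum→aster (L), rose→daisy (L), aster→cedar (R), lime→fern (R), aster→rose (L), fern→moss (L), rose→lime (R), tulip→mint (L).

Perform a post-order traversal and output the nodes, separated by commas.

Post-order visits the left subtree, then the right subtree, then the node.
At plum: go left to aster.
  At aster: go left to rose.
    At rose: go left to daisy.
      At daisy: no left child.
      At daisy: go right to poppy.
        At poppy: no left child.
        At poppy: go right to reed.
          reed is a leaf — visit reed.
        Visit poppy.
      Visit daisy.
    At rose: go right to lime.
      At lime: go left to lily.
        lily is a leaf — visit lily.
      At lime: go right to fern.
        At fern: go left to moss.
          moss is a leaf — visit moss.
        At fern: no right child.
        Visit fern.
      Visit lime.
    Visit rose.
  At aster: go right to cedar.
    At cedar: go left to tulip.
      At tulip: go left to mint.
        mint is a leaf — visit mint.
      At tulip: no right child.
      Visit tulip.
    At cedar: no right child.
    Visit cedar.
  Visit aster.
At plum: go right to yew.
  yew is a leaf — visit yew.
Visit plum.

reed, poppy, daisy, lily, moss, fern, lime, rose, mint, tulip, cedar, aster, yew, plum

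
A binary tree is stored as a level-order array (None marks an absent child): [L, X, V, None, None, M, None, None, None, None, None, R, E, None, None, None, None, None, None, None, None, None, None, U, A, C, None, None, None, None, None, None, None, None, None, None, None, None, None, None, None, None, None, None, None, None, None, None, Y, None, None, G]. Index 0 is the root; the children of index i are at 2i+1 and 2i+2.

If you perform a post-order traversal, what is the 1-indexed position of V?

10

Post-order visits the left subtree, then the right subtree, then the node.
At L: go left to X.
  X is a leaf — visit X.
At L: go right to V.
  At V: go left to M.
    At M: go left to R.
      At R: go left to U.
        At U: no left child.
        At U: go right to Y.
          Y is a leaf — visit Y.
        Visit U.
      At R: go right to A.
        A is a leaf — visit A.
      Visit R.
    At M: go right to E.
      At E: go left to C.
        At C: go left to G.
          G is a leaf — visit G.
        At C: no right child.
        Visit C.
      At E: no right child.
      Visit E.
    Visit M.
  At V: no right child.
  Visit V.
Visit L.
Full post-order sequence: X, Y, U, A, R, G, C, E, M, V, L.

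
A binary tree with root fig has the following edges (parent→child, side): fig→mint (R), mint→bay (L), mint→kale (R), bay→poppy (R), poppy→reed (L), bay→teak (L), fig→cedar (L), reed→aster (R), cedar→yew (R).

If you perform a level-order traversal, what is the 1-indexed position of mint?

Level-order visits nodes level by level from the root, left to right within each level.
Level 0: fig
Level 1: cedar, mint
Level 2: yew, bay, kale
Level 3: teak, poppy
Level 4: reed
Level 5: aster
Full level-order sequence: fig, cedar, mint, yew, bay, kale, teak, poppy, reed, aster.

3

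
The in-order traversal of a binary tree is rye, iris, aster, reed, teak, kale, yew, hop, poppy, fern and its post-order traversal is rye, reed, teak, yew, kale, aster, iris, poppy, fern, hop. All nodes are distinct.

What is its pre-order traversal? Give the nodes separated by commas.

hop, iris, rye, aster, kale, teak, reed, yew, fern, poppy

The last element of post-order is the root; it splits in-order into left and right subtrees.
Root hop: left subtree has 7 nodes {rye, iris, aster, reed, teak, kale, yew}, right has 2 {poppy, fern}.
  Root iris: left subtree has 1 node {rye}, right has 5 {aster, reed, teak, kale, yew}.
    Root aster: left subtree has 0 nodes { }, right has 4 {reed, teak, kale, yew}.
      Root kale: left subtree has 2 nodes {reed, teak}, right has 1 {yew}.
        Root teak: left subtree has 1 node {reed}, right has 0 { }.
  Root fern: left subtree has 1 node {poppy}, right has 0 { }.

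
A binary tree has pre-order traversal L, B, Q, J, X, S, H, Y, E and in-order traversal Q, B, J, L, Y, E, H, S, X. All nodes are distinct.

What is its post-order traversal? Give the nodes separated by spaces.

Q J B E Y H S X L

The first element of pre-order is the root; it splits in-order into left and right subtrees.
Root L: left subtree has 3 nodes {Q, B, J}, right has 5 {Y, E, H, S, X}.
  Root B: left subtree has 1 node {Q}, right has 1 {J}.
  Root X: left subtree has 4 nodes {Y, E, H, S}, right has 0 { }.
    Root S: left subtree has 3 nodes {Y, E, H}, right has 0 { }.
      Root H: left subtree has 2 nodes {Y, E}, right has 0 { }.
        Root Y: left subtree has 0 nodes { }, right has 1 {E}.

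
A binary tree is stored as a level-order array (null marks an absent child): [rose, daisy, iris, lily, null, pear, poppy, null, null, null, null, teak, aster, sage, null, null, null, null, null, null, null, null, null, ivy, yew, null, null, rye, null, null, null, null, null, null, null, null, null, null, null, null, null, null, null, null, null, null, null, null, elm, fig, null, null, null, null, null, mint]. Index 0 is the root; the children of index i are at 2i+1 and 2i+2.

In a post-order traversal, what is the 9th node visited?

Post-order visits the left subtree, then the right subtree, then the node.
At rose: go left to daisy.
  At daisy: go left to lily.
    lily is a leaf — visit lily.
  At daisy: no right child.
  Visit daisy.
At rose: go right to iris.
  At iris: go left to pear.
    At pear: go left to teak.
      At teak: go left to ivy.
        At ivy: no left child.
        At ivy: go right to elm.
          elm is a leaf — visit elm.
        Visit ivy.
      At teak: go right to yew.
        At yew: go left to fig.
          fig is a leaf — visit fig.
        At yew: no right child.
        Visit yew.
      Visit teak.
    At pear: go right to aster.
      aster is a leaf — visit aster.
    Visit pear.
  At iris: go right to poppy.
    At poppy: go left to sage.
      At sage: go left to rye.
        At rye: go left to mint.
          mint is a leaf — visit mint.
        At rye: no right child.
        Visit rye.
      At sage: no right child.
      Visit sage.
    At poppy: no right child.
    Visit poppy.
  Visit iris.
Visit rose.
Full post-order sequence: lily, daisy, elm, ivy, fig, yew, teak, aster, pear, mint, rye, sage, poppy, iris, rose.

pear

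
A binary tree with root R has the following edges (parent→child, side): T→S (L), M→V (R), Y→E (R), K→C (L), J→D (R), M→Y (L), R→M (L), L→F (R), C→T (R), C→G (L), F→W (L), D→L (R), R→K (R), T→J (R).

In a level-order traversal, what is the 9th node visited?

T

Level-order visits nodes level by level from the root, left to right within each level.
Level 0: R
Level 1: M, K
Level 2: Y, V, C
Level 3: E, G, T
Level 4: S, J
Level 5: D
Level 6: L
Level 7: F
Level 8: W
Full level-order sequence: R, M, K, Y, V, C, E, G, T, S, J, D, L, F, W.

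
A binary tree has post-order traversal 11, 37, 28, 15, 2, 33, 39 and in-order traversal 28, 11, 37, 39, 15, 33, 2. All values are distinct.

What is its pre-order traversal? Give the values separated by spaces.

The last element of post-order is the root; it splits in-order into left and right subtrees.
Root 39: left subtree has 3 nodes {28, 11, 37}, right has 3 {15, 33, 2}.
  Root 28: left subtree has 0 nodes { }, right has 2 {11, 37}.
    Root 37: left subtree has 1 node {11}, right has 0 { }.
  Root 33: left subtree has 1 node {15}, right has 1 {2}.

39 28 37 11 33 15 2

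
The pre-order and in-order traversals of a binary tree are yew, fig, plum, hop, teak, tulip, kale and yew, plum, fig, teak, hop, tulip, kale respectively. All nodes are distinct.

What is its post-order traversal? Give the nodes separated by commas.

plum, teak, kale, tulip, hop, fig, yew

The first element of pre-order is the root; it splits in-order into left and right subtrees.
Root yew: left subtree has 0 nodes { }, right has 6 {plum, fig, teak, hop, tulip, kale}.
  Root fig: left subtree has 1 node {plum}, right has 4 {teak, hop, tulip, kale}.
    Root hop: left subtree has 1 node {teak}, right has 2 {tulip, kale}.
      Root tulip: left subtree has 0 nodes { }, right has 1 {kale}.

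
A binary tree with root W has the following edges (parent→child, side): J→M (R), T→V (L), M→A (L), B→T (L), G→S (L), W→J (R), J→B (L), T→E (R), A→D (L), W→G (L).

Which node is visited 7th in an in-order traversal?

B

In-order visits the left subtree, then the node, then the right subtree.
At W: go left to G.
  At G: go left to S.
    S is a leaf — visit S.
  Visit G.
  At G: no right child.
Visit W.
At W: go right to J.
  At J: go left to B.
    At B: go left to T.
      At T: go left to V.
        V is a leaf — visit V.
      Visit T.
      At T: go right to E.
        E is a leaf — visit E.
    Visit B.
    At B: no right child.
  Visit J.
  At J: go right to M.
    At M: go left to A.
      At A: go left to D.
        D is a leaf — visit D.
      Visit A.
      At A: no right child.
    Visit M.
    At M: no right child.
Full in-order sequence: S, G, W, V, T, E, B, J, D, A, M.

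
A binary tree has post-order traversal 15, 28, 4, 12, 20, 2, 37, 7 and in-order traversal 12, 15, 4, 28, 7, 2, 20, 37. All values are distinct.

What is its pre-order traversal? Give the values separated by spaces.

7 12 4 15 28 37 2 20

The last element of post-order is the root; it splits in-order into left and right subtrees.
Root 7: left subtree has 4 nodes {12, 15, 4, 28}, right has 3 {2, 20, 37}.
  Root 12: left subtree has 0 nodes { }, right has 3 {15, 4, 28}.
    Root 4: left subtree has 1 node {15}, right has 1 {28}.
  Root 37: left subtree has 2 nodes {2, 20}, right has 0 { }.
    Root 2: left subtree has 0 nodes { }, right has 1 {20}.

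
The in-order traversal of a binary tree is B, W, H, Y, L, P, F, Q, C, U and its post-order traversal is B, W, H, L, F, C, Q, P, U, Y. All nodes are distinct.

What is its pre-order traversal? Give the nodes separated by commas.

The last element of post-order is the root; it splits in-order into left and right subtrees.
Root Y: left subtree has 3 nodes {B, W, H}, right has 6 {L, P, F, Q, C, U}.
  Root H: left subtree has 2 nodes {B, W}, right has 0 { }.
    Root W: left subtree has 1 node {B}, right has 0 { }.
  Root U: left subtree has 5 nodes {L, P, F, Q, C}, right has 0 { }.
    Root P: left subtree has 1 node {L}, right has 3 {F, Q, C}.
      Root Q: left subtree has 1 node {F}, right has 1 {C}.

Y, H, W, B, U, P, L, Q, F, C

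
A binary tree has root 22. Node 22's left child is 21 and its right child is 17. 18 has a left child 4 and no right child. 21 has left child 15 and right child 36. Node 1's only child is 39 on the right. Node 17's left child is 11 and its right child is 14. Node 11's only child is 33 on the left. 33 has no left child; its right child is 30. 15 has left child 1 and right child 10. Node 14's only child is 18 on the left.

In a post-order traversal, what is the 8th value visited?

33

Post-order visits the left subtree, then the right subtree, then the node.
At 22: go left to 21.
  At 21: go left to 15.
    At 15: go left to 1.
      At 1: no left child.
      At 1: go right to 39.
        39 is a leaf — visit 39.
      Visit 1.
    At 15: go right to 10.
      10 is a leaf — visit 10.
    Visit 15.
  At 21: go right to 36.
    36 is a leaf — visit 36.
  Visit 21.
At 22: go right to 17.
  At 17: go left to 11.
    At 11: go left to 33.
      At 33: no left child.
      At 33: go right to 30.
        30 is a leaf — visit 30.
      Visit 33.
    At 11: no right child.
    Visit 11.
  At 17: go right to 14.
    At 14: go left to 18.
      At 18: go left to 4.
        4 is a leaf — visit 4.
      At 18: no right child.
      Visit 18.
    At 14: no right child.
    Visit 14.
  Visit 17.
Visit 22.
Full post-order sequence: 39, 1, 10, 15, 36, 21, 30, 33, 11, 4, 18, 14, 17, 22.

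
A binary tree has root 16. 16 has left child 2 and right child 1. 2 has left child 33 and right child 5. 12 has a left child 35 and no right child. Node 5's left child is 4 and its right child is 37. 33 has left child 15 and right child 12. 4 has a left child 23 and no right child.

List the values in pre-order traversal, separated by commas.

Pre-order visits the node, then its left subtree, then its right subtree.
Visit 16.
At 16: go left to 2.
  Visit 2.
  At 2: go left to 33.
    Visit 33.
    At 33: go left to 15.
      15 is a leaf — visit 15.
    At 33: go right to 12.
      Visit 12.
      At 12: go left to 35.
        35 is a leaf — visit 35.
      At 12: no right child.
  At 2: go right to 5.
    Visit 5.
    At 5: go left to 4.
      Visit 4.
      At 4: go left to 23.
        23 is a leaf — visit 23.
      At 4: no right child.
    At 5: go right to 37.
      37 is a leaf — visit 37.
At 16: go right to 1.
  1 is a leaf — visit 1.

16, 2, 33, 15, 12, 35, 5, 4, 23, 37, 1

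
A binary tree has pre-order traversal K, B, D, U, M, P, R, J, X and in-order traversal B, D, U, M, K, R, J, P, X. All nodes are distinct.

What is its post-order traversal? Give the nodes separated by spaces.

The first element of pre-order is the root; it splits in-order into left and right subtrees.
Root K: left subtree has 4 nodes {B, D, U, M}, right has 4 {R, J, P, X}.
  Root B: left subtree has 0 nodes { }, right has 3 {D, U, M}.
    Root D: left subtree has 0 nodes { }, right has 2 {U, M}.
      Root U: left subtree has 0 nodes { }, right has 1 {M}.
  Root P: left subtree has 2 nodes {R, J}, right has 1 {X}.
    Root R: left subtree has 0 nodes { }, right has 1 {J}.

M U D B J R X P K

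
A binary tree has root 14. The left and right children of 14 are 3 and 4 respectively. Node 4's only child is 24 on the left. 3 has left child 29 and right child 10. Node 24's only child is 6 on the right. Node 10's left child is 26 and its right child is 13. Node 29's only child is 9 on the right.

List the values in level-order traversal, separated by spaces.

14 3 4 29 10 24 9 26 13 6

Level-order visits nodes level by level from the root, left to right within each level.
Level 0: 14
Level 1: 3, 4
Level 2: 29, 10, 24
Level 3: 9, 26, 13, 6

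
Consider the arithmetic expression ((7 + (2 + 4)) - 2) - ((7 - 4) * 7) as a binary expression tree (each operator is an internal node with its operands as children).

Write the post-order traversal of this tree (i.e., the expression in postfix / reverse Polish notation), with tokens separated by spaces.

Post-order on an expression tree gives postfix notation: for each operator, emit left operand, right operand, then the operator.

7 2 4 + + 2 - 7 4 - 7 * -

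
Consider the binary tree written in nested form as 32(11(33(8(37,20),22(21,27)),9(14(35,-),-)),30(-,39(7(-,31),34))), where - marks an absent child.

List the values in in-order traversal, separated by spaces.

37 8 20 33 21 22 27 11 35 14 9 32 30 7 31 39 34

In-order visits the left subtree, then the node, then the right subtree.
At 32: go left to 11.
  At 11: go left to 33.
    At 33: go left to 8.
      At 8: go left to 37.
        37 is a leaf — visit 37.
      Visit 8.
      At 8: go right to 20.
        20 is a leaf — visit 20.
    Visit 33.
    At 33: go right to 22.
      At 22: go left to 21.
        21 is a leaf — visit 21.
      Visit 22.
      At 22: go right to 27.
        27 is a leaf — visit 27.
  Visit 11.
  At 11: go right to 9.
    At 9: go left to 14.
      At 14: go left to 35.
        35 is a leaf — visit 35.
      Visit 14.
      At 14: no right child.
    Visit 9.
    At 9: no right child.
Visit 32.
At 32: go right to 30.
  At 30: no left child.
  Visit 30.
  At 30: go right to 39.
    At 39: go left to 7.
      At 7: no left child.
      Visit 7.
      At 7: go right to 31.
        31 is a leaf — visit 31.
    Visit 39.
    At 39: go right to 34.
      34 is a leaf — visit 34.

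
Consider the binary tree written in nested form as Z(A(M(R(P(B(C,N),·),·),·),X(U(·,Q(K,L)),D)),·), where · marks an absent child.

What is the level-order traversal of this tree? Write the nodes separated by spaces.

Level-order visits nodes level by level from the root, left to right within each level.
Level 0: Z
Level 1: A
Level 2: M, X
Level 3: R, U, D
Level 4: P, Q
Level 5: B, K, L
Level 6: C, N

Z A M X R U D P Q B K L C N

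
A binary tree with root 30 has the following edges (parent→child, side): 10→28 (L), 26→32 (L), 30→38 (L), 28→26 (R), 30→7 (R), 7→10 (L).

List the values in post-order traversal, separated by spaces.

38 32 26 28 10 7 30

Post-order visits the left subtree, then the right subtree, then the node.
At 30: go left to 38.
  38 is a leaf — visit 38.
At 30: go right to 7.
  At 7: go left to 10.
    At 10: go left to 28.
      At 28: no left child.
      At 28: go right to 26.
        At 26: go left to 32.
          32 is a leaf — visit 32.
        At 26: no right child.
        Visit 26.
      Visit 28.
    At 10: no right child.
    Visit 10.
  At 7: no right child.
  Visit 7.
Visit 30.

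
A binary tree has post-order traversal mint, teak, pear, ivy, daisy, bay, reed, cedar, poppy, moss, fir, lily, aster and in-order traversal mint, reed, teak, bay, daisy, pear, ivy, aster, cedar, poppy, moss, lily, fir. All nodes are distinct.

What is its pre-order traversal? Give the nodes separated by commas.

The last element of post-order is the root; it splits in-order into left and right subtrees.
Root aster: left subtree has 7 nodes {mint, reed, teak, bay, daisy, pear, ivy}, right has 5 {cedar, poppy, moss, lily, fir}.
  Root reed: left subtree has 1 node {mint}, right has 5 {teak, bay, daisy, pear, ivy}.
    Root bay: left subtree has 1 node {teak}, right has 3 {daisy, pear, ivy}.
      Root daisy: left subtree has 0 nodes { }, right has 2 {pear, ivy}.
        Root ivy: left subtree has 1 node {pear}, right has 0 { }.
  Root lily: left subtree has 3 nodes {cedar, poppy, moss}, right has 1 {fir}.
    Root moss: left subtree has 2 nodes {cedar, poppy}, right has 0 { }.
      Root poppy: left subtree has 1 node {cedar}, right has 0 { }.

aster, reed, mint, bay, teak, daisy, ivy, pear, lily, moss, poppy, cedar, fir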